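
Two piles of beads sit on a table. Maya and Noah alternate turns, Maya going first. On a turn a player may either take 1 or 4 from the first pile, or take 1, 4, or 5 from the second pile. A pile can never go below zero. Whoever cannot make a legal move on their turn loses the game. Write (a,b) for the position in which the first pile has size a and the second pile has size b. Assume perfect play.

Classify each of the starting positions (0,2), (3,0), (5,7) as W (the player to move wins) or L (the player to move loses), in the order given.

Classify positions by backward induction: terminal positions (no move available) are L. From any other position, the mover wins iff some move reaches an L.
No move ever increases a pile, so every position that can arise here has a ≤ 5 and b ≤ 7; it is enough to label the cells with 0 ≤ a ≤ 5 and 0 ≤ b ≤ 7.
Every move lowers a or b (never raises either), so fill the grid row by row in increasing a, and left to right within a row: each cell's successors are then already labelled.
      b=0  b=1  b=2  b=3  b=4  b=5  b=6  b=7
a=0:    L    W    L    W    W    W    W    W
a=1:    W    L    W    L    W    W    W    W
a=2:    L    W    L    W    W    W    W    W
a=3:    W    L    W    L    W    W    W    W
a=4:    W    W    W    W    L    W    L    W
a=5:    L    W    L    W    W    W    W    W
Cells with no legal move (terminal, hence L): (0,0).
The remaining L cells, each justified by listing all of its moves:
(0,2): →(0,1)(W) only, which is W, so L
(1,1): →(0,1)(W), (1,0)(W) — all W, so L
(1,3): →(0,3)(W), (1,2)(W) — all W, so L
(2,0): →(1,0)(W) only, which is W, so L
(2,2): →(1,2)(W), (2,1)(W) — all W, so L
(3,1): →(2,1)(W), (3,0)(W) — all W, so L
(3,3): →(2,3)(W), (3,2)(W) — all W, so L
(4,4): →(3,4)(W), (0,4)(W), (4,3)(W), (4,0)(W) — all W, so L
(4,6): →(3,6)(W), (0,6)(W), (4,5)(W), (4,2)(W), (4,1)(W) — all W, so L
(5,0): →(4,0)(W), (1,0)(W) — all W, so L
(5,2): →(4,2)(W), (1,2)(W), (5,1)(W) — all W, so L
Every other cell has at least one move into one of the L cells above, so it is W.
(0,2): one of the L cells justified above, so L
(3,0): the move to (2,0) reaches an L cell, so W
(5,7): the move to (5,2) reaches an L cell, so W

(0,2): L, (3,0): W, (5,7): W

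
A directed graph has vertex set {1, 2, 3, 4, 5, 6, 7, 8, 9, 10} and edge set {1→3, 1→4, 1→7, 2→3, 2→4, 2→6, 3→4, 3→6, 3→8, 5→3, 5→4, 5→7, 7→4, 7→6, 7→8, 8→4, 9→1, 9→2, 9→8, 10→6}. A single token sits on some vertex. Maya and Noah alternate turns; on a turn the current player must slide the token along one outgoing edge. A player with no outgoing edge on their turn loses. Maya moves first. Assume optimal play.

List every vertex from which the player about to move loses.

Classify positions by backward induction: terminal positions (no move available) are L. From any other position, the mover wins iff some move reaches an L.
Every edge goes from a vertex to one that appears earlier in the order 4, 6, 8, 3, 7, 10, 1, 2, 5, 9, so processing vertices in that order labels each vertex after all of its successors.
4: no outgoing edge → L
6: no outgoing edge → L
8: →4(L), so W
3: →6(L), so W
7: →6(L), so W
10: →6(L), so W
1: →4(L), so W
2: →6(L), so W
5: →4(L), so W
9: →2(W), 1(W), 8(W) — all W, so L
Reading off the rows marked L gives the requested list; there are 3 such vertices.

4, 6, 9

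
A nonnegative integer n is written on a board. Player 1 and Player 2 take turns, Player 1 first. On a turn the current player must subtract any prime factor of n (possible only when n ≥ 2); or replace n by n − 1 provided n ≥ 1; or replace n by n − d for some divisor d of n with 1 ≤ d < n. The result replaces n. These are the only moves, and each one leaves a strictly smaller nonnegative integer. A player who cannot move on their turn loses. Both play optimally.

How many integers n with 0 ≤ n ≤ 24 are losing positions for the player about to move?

Label each position W (a win for the player to move) or L (a loss). A position with no legal move is L; any other position is W exactly when some move reaches an L, and L when every move reaches a W.
n=0: no move → L
n=1: →0(L), so W
n=2: →0(L), so W
n=3: →0(L), so W
n=4: →2(W), 3(W) — all W, so L
n=5: →0(L), so W
n=6: →4(L), so W
n=7: →0(L), so W
n=8: →4(L), so W
n=9: →6(W), 8(W) — all W, so L
n=10: →9(L), so W
n=11: →0(L), so W
n=12: →9(L), so W
n=13: →0(L), so W
n=14: →7(W), 12(W), 13(W) — all W, so L
n=15: →14(L), so W
n=16: →14(L), so W
n=17: →0(L), so W
n=18: →9(L), so W
n=19: →0(L), so W
n=20: →10(W), 15(W), 16(W), 18(W), 19(W) — all W, so L
n=21: →14(L), so W
n=22: →20(L), so W
n=23: →0(L), so W
n=24: →20(L), so W
L entries with 0 ≤ n ≤ 24: n = 0, 4, 9, 14, 20; that makes 5.

5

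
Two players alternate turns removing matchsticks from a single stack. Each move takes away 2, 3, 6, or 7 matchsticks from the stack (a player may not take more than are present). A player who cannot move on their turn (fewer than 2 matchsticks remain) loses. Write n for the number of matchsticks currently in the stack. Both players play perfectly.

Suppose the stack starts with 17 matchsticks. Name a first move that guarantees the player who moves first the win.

Build the W/L table. Terminal = L. A non-terminal position is W if it has a move to some L; otherwise it is L.
n=0: no move → L
n=1: no move → L
n=2: can move to 0, which is L ⇒ W
n=3: can move to 1, which is L ⇒ W
n=4: can move to 1, which is L ⇒ W
n=5: moves to 3(W), 2(W); every one is W ⇒ L
n=6: can move to 0, which is L ⇒ W
n=7: can move to 5, which is L ⇒ W
n=8: can move to 5, which is L ⇒ W
n=9: moves to 7(W), 6(W), 3(W), 2(W); every one is W ⇒ L
n=10: moves to 8(W), 7(W), 4(W), 3(W); every one is W ⇒ L
n=11: can move to 9, which is L ⇒ W
n=12: can move to 10, which is L ⇒ W
n=13: can move to 10, which is L ⇒ W
n=14: moves to 12(W), 11(W), 8(W), 7(W); every one is W ⇒ L
n=15: can move to 9, which is L ⇒ W
n=16: can move to 14, which is L ⇒ W
n=17: can move to 14, which is L ⇒ W
From 17, the L positions reachable in one move are: 14, 10. Any move reaching one of these is winning.

Remove 3, leaving 14.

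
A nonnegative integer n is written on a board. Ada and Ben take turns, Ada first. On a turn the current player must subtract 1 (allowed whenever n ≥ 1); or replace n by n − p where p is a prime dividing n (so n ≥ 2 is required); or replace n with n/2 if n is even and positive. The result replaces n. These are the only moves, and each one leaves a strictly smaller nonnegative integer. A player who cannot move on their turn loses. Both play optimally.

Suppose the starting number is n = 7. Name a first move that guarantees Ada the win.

Move to 0.

Work bottom-up. With no move the player to move loses. Otherwise the position is W if at least one move leads to an L position for the opponent, and L if every move leads to a W.
n=0: no move → L
n=1: W (go to 0, an L position)
n=2: W (go to 0, an L position)
n=3: W (go to 0, an L position)
n=4: L (options 2(W), 3(W) are all W)
n=5: W (go to 0, an L position)
n=6: W (go to 4, an L position)
n=7: W (go to 0, an L position)
From 7, the L positions reachable in one move are: 0.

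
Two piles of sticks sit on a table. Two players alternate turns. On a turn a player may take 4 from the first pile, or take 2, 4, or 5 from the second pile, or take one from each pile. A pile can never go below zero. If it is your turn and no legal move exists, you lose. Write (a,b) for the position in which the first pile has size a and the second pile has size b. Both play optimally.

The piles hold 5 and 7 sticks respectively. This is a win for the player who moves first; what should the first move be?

Move to (5,2).

Compute win/loss labels from the base case upward. A position with no move is L. Any other position is W if it can reach an L in one move, else L.
No move ever increases a pile, so every position that can arise here has a ≤ 5 and b ≤ 7; it is enough to label the cells with 0 ≤ a ≤ 5 and 0 ≤ b ≤ 7.
Every move lowers a or b (never raises either), so fill the grid row by row in increasing a, and left to right within a row: each cell's successors are then already labelled.
      b=0  b=1  b=2  b=3  b=4  b=5  b=6  b=7
a=0:    L    L    W    W    W    W    W    L
a=1:    L    W    W    L    W    W    L    W
a=2:    L    W    W    L    W    W    L    W
a=3:    L    W    W    L    W    W    L    W
a=4:    W    W    L    L    W    W    W    W
a=5:    W    L    L    W    W    W    W    W
Cells with no legal move (terminal, hence L): (0,0), (0,1), (1,0), (2,0), (3,0).
The remaining L cells, each justified by listing all of its moves:
(0,7): L (options (0,5)(W), (0,3)(W), (0,2)(W) are all W)
(1,3): L (options (1,1)(W), (0,2)(W) are all W)
(1,6): L (options (1,4)(W), (1,2)(W), (1,1)(W), (0,5)(W) are all W)
(2,3): L (options (2,1)(W), (1,2)(W) are all W)
(2,6): L (options (2,4)(W), (2,2)(W), (2,1)(W), (1,5)(W) are all W)
(3,3): L (options (3,1)(W), (2,2)(W) are all W)
(3,6): L (options (3,4)(W), (3,2)(W), (3,1)(W), (2,5)(W) are all W)
(4,2): L (options (0,2)(W), (4,0)(W), (3,1)(W) are all W)
(4,3): L (options (0,3)(W), (4,1)(W), (3,2)(W) are all W)
(5,1): L (options (1,1)(W), (4,0)(W) are all W)
(5,2): L (options (1,2)(W), (5,0)(W), (4,1)(W) are all W)
Every other cell has at least one move into one of the L cells above, so it is W.
From (5,7), the L positions reachable in one move are: (5,2).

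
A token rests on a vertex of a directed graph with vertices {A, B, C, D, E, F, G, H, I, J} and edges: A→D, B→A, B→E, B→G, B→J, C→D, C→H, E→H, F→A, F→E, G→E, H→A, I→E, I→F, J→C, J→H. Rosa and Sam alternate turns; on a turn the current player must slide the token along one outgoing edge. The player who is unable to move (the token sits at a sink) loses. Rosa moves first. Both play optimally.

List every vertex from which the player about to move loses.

Build the W/L table. Terminal = L. A non-terminal position is W if it has a move to some L; otherwise it is L.
Every edge goes from a vertex to one that appears earlier in the order D, A, H, C, E, J, F, G, B, I, so processing vertices in that order labels each vertex after all of its successors.
D: no outgoing edge → L
A: reaches L-position D → W
H: only reaches A(W), which is W → L
C: reaches L-position H → W
E: reaches L-position H → W
J: reaches L-position H → W
F: only reaches E(W), A(W), all W → L
G: only reaches E(W), which is W → L
B: reaches L-position G → W
I: reaches L-position F → W
The losing starting vertices are exactly the entries labelled L in this table (4 of them).

D, F, G, H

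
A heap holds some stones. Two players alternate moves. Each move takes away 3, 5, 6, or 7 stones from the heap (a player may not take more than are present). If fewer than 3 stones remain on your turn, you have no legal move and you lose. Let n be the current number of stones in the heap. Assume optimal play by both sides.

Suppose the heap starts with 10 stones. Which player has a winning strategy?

The second player wins.

Classify positions by backward induction: terminal positions (no move available) are L. From any other position, the mover wins iff some move reaches an L.
n=0: no move → L
n=1: no move → L
n=2: no move → L
n=3: W (go to 0, an L position)
n=4: W (go to 1, an L position)
n=5: W (go to 2, an L position)
n=6: W (go to 1, an L position)
n=7: W (go to 2, an L position)
n=8: W (go to 2, an L position)
n=9: W (go to 2, an L position)
n=10: L (options 7(W), 5(W), 4(W), 3(W) are all W)
Every move from 10 reaches a W position, so the mover loses.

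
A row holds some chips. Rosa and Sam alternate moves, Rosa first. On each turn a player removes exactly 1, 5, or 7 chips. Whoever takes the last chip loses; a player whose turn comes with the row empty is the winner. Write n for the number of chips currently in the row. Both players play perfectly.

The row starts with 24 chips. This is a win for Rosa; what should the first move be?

Remove 1, leaving 23.

Label each position W (a win for the player to move) or L (a loss). A position with no legal move is W; any other position is W exactly when some move reaches an L, and L when every move reaches a W.
n=0: no move; the opponent has just taken the last chip and therefore loses → W
n=1: →0(W) only, which is W, so L
n=2: →1(L), so W
n=3: →2(W) only, which is W, so L
n=4: →3(L), so W
n=5: →4(W), 0(W) — all W, so L
n=6: →5(L), so W
n=7: →6(W), 2(W), 0(W) — all W, so L
n=8: →7(L), so W
n=9: →8(W), 4(W), 2(W) — all W, so L
n=10: →9(L), so W
n=11: →10(W), 6(W), 4(W) — all W, so L
n=12: →11(L), so W
n=13: →12(W), 8(W), 6(W) — all W, so L
n=14: →13(L), so W
n=15: →14(W), 10(W), 8(W) — all W, so L
n=16: →15(L), so W
n=17: →16(W), 12(W), 10(W) — all W, so L
n=18: →17(L), so W
n=19: →18(W), 14(W), 12(W) — all W, so L
n=20: →19(L), so W
n=21: →20(W), 16(W), 14(W) — all W, so L
n=22: →21(L), so W
n=23: →22(W), 18(W), 16(W) — all W, so L
n=24: →23(L), so W
From 24, the L positions reachable in one move are: 23, 19, 17. Any move reaching one of these is winning.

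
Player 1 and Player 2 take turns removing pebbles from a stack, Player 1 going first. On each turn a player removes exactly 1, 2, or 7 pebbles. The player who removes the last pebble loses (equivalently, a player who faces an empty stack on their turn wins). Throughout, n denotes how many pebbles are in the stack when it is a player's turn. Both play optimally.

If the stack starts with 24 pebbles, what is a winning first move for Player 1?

Label each position W (a win for the player to move) or L (a loss). A position with no legal move is W; any other position is W exactly when some move reaches an L, and L when every move reaches a W.
n=0: no move; the opponent has just taken the last pebble and therefore loses → W
n=1: →0(W) only, which is W, so L
n=2: →1(L), so W
n=3: →1(L), so W
n=4: →3(W), 2(W) — all W, so L
n=5: →4(L), so W
n=6: →4(L), so W
n=7: →6(W), 5(W), 0(W) — all W, so L
n=8: →7(L), so W
n=9: →7(L), so W
n=10: →9(W), 8(W), 3(W) — all W, so L
n=11: →10(L), so W
n=12: →10(L), so W
n=13: →12(W), 11(W), 6(W) — all W, so L
n=14: →13(L), so W
n=15: →13(L), so W
n=16: →15(W), 14(W), 9(W) — all W, so L
n=17: →16(L), so W
n=18: →16(L), so W
n=19: →18(W), 17(W), 12(W) — all W, so L
n=20: →19(L), so W
n=21: →19(L), so W
n=22: →21(W), 20(W), 15(W) — all W, so L
n=23: →22(L), so W
n=24: →22(L), so W
From 24, the L positions reachable in one move are: 22.

Remove 2, leaving 22.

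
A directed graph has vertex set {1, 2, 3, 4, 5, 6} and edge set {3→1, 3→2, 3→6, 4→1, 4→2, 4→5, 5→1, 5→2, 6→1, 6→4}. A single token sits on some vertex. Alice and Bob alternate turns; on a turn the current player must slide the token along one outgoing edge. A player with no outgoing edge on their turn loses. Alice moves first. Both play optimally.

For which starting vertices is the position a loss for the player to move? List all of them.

1, 2

Use the standard recursion: the mover loses at a terminal position; elsewhere, the mover wins exactly when some move hands the opponent an L position.
Every edge goes from a vertex to one that appears earlier in the order 2, 1, 5, 4, 6, 3, so processing vertices in that order labels each vertex after all of its successors.
2: no outgoing edge → L
1: no outgoing edge → L
5: W (go to 1, an L position)
4: W (go to 1, an L position)
6: W (go to 1, an L position)
3: W (go to 1, an L position)
The losing starting vertices are exactly the entries labelled L in this table (2 of them).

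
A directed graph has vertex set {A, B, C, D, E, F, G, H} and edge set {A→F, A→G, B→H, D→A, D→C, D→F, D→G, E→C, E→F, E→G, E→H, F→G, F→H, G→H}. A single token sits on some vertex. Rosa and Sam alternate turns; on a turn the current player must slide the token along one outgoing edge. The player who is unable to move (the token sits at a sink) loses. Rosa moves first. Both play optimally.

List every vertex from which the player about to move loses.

A, C, H

Work bottom-up. With no move the player to move loses. Otherwise the position is W if at least one move leads to an L position for the opponent, and L if every move leads to a W.
Every edge goes from a vertex to one that appears earlier in the order C, H, G, F, E, A, D, B, so processing vertices in that order labels each vertex after all of its successors.
C: no outgoing edge → L
H: no outgoing edge → L
G: reaches L-position H → W
F: reaches L-position H → W
E: reaches L-position H → W
A: only reaches F(W), G(W), all W → L
D: reaches L-position A → W
B: reaches L-position H → W
The losing starting vertices are exactly the entries labelled L in this table (3 of them).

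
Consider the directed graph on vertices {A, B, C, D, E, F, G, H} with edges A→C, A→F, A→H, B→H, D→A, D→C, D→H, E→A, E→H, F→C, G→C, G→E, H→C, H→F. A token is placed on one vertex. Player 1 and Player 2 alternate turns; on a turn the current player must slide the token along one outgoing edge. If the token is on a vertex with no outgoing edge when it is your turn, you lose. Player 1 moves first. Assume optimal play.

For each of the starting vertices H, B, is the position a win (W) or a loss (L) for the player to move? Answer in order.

Label each position W (a win for the player to move) or L (a loss). A position with no legal move is L; any other position is W exactly when some move reaches an L, and L when every move reaches a W.
Every edge goes from a vertex to one that appears earlier in the order C, F, H, B, A, E, G, D, so processing vertices in that order labels each vertex after all of its successors.
C: no outgoing edge → L
F: can move to C, which is L ⇒ W
H: can move to C, which is L ⇒ W
B: the only move is to H(W), a W ⇒ L
A: can move to C, which is L ⇒ W
E: moves to A(W), H(W); every one is W ⇒ L
G: can move to E, which is L ⇒ W
D: can move to C, which is L ⇒ W

H: W, B: L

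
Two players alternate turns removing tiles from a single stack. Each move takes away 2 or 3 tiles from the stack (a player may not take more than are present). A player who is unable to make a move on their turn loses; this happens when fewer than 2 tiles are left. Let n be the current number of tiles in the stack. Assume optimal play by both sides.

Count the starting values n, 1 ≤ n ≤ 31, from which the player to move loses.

Work bottom-up. With no move the player to move loses. Otherwise the position is W if at least one move leads to an L position for the opponent, and L if every move leads to a W.
n=0: no move → L
n=1: no move → L
n=2: W (go to 0, an L position)
n=3: W (go to 1, an L position)
n=4: W (go to 1, an L position)
n=5: L (options 3(W), 2(W) are all W)
n=6: L (options 4(W), 3(W) are all W)
n=7: W (go to 5, an L position)
n=8: W (go to 6, an L position)
n=9: W (go to 6, an L position)
n=10: L (options 8(W), 7(W) are all W)
n=11: L (options 9(W), 8(W) are all W)
n=12: W (go to 10, an L position)
n=13: W (go to 11, an L position)
n=14: W (go to 11, an L position)
n=15: L (options 13(W), 12(W) are all W)
n=16: L (options 14(W), 13(W) are all W)
n=17: W (go to 15, an L position)
n=18: W (go to 16, an L position)
n=19: W (go to 16, an L position)
n=20: L (options 18(W), 17(W) are all W)
n=21: L (options 19(W), 18(W) are all W)
n=22: W (go to 20, an L position)
n=23: W (go to 21, an L position)
n=24: W (go to 21, an L position)
n=25: L (options 23(W), 22(W) are all W)
n=26: L (options 24(W), 23(W) are all W)
n=27: W (go to 25, an L position)
n=28: W (go to 26, an L position)
n=29: W (go to 26, an L position)
n=30: L (options 28(W), 27(W) are all W)
n=31: L (options 29(W), 28(W) are all W)
L entries with 1 ≤ n ≤ 31 (n=0 is outside the asked range and is not counted): n = 1, 5, 6, 10, 11, 15, 16, 20, 21, 25, 26, 30, 31; that makes 13.

13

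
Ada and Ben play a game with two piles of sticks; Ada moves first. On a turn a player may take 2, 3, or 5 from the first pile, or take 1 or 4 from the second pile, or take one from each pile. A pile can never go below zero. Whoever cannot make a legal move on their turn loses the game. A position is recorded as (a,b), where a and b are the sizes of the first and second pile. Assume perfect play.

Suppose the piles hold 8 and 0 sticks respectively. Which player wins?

Ben wins.

Label each position W (a win for the player to move) or L (a loss). A position with no legal move is L; any other position is W exactly when some move reaches an L, and L when every move reaches a W.
No move ever increases a pile, so every position that can arise here has a ≤ 8 and b ≤ 0; it is enough to label the cells with 0 ≤ a ≤ 8 and 0 ≤ b ≤ 0.
Every move lowers a or b (never raises either), so fill the grid row by row in increasing a, and left to right within a row: each cell's successors are then already labelled.
      b=0
a=0:    L
a=1:    L
a=2:    W
a=3:    W
a=4:    W
a=5:    W
a=6:    W
a=7:    L
a=8:    L
Cells with no legal move (terminal, hence L): (0,0), (1,0).
The remaining L cells, each justified by listing all of its moves:
(7,0): only reaches (5,0)(W), (4,0)(W), (2,0)(W), all W → L
(8,0): only reaches (6,0)(W), (5,0)(W), (3,0)(W), all W → L
Every other cell has at least one move into one of the L cells above, so it is W.
Every move from (8,0) reaches a W position, so the mover loses.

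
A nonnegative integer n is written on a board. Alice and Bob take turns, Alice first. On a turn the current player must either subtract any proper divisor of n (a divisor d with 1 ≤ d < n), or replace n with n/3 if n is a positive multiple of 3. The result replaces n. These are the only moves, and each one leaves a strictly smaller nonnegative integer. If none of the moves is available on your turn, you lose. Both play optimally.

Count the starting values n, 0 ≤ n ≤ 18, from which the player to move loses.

Positions with no move are L. A position that does have a move is losing for the player to move precisely when every available move leads to a winning position for the opponent. Fill in the labels:
n=0: no move → L
n=1: no move → L
n=2: reaches L-position 1 → W
n=3: reaches L-position 1 → W
n=4: only reaches 2(W), 3(W), all W → L
n=5: reaches L-position 4 → W
n=6: reaches L-position 4 → W
n=7: only reaches 6(W), which is W → L
n=8: reaches L-position 4 → W
n=9: only reaches 3(W), 6(W), 8(W), all W → L
n=10: reaches L-position 9 → W
n=11: only reaches 10(W), which is W → L
n=12: reaches L-position 4 → W
n=13: only reaches 12(W), which is W → L
n=14: reaches L-position 7 → W
n=15: only reaches 5(W), 10(W), 12(W), 14(W), all W → L
n=16: reaches L-position 15 → W
n=17: only reaches 16(W), which is W → L
n=18: reaches L-position 9 → W
L entries with 0 ≤ n ≤ 18: n = 0, 1, 4, 7, 9, 11, 13, 15, 17; that makes 9.

9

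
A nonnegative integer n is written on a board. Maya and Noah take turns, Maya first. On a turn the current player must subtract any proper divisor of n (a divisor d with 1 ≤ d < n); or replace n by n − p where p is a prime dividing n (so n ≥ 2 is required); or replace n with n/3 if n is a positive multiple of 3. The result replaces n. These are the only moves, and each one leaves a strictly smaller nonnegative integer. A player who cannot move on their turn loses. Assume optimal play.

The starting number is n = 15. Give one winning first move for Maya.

Move to 14.

Classify positions by backward induction: terminal positions (no move available) are L. From any other position, the mover wins iff some move reaches an L.
n=0: no move → L
n=1: no move → L
n=2: →0(L), so W
n=3: →0(L), so W
n=4: →2(W), 3(W) — all W, so L
n=5: →0(L), so W
n=6: →4(L), so W
n=7: →0(L), so W
n=8: →4(L), so W
n=9: →3(W), 6(W), 8(W) — all W, so L
n=10: →9(L), so W
n=11: →0(L), so W
n=12: →4(L), so W
n=13: →0(L), so W
n=14: →7(W), 12(W), 13(W) — all W, so L
n=15: →14(L), so W
From 15, the L positions reachable in one move are: 14.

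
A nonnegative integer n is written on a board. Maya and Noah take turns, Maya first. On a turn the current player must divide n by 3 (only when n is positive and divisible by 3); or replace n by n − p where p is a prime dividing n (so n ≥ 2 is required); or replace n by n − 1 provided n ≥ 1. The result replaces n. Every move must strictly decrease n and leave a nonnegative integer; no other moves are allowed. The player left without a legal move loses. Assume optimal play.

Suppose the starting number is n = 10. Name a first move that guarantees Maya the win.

Move to 8.

Build the W/L table. Terminal = L. A non-terminal position is W if it has a move to some L; otherwise it is L.
n=0: no move → L
n=1: W (go to 0, an L position)
n=2: W (go to 0, an L position)
n=3: W (go to 0, an L position)
n=4: L (options 2(W), 3(W) are all W)
n=5: W (go to 0, an L position)
n=6: W (go to 4, an L position)
n=7: W (go to 0, an L position)
n=8: L (options 6(W), 7(W) are all W)
n=9: W (go to 8, an L position)
n=10: W (go to 8, an L position)
From 10, the L positions reachable in one move are: 8.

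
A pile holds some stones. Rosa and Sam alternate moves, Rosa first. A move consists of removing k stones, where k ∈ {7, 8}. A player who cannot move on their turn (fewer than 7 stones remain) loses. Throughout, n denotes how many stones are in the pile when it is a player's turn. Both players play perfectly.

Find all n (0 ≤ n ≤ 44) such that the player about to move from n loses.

Label each position W (a win for the player to move) or L (a loss). A position with no legal move is L; any other position is W exactly when some move reaches an L, and L when every move reaches a W.
n=0: no move → L
n=1: no move → L
n=2: no move → L
n=3: no move → L
n=4: no move → L
n=5: no move → L
n=6: no move → L
n=7: can move to 0, which is L ⇒ W
n=8: can move to 1, which is L ⇒ W
n=9: can move to 2, which is L ⇒ W
n=10: can move to 3, which is L ⇒ W
n=11: can move to 4, which is L ⇒ W
n=12: can move to 5, which is L ⇒ W
n=13: can move to 6, which is L ⇒ W
n=14: can move to 6, which is L ⇒ W
n=15: moves to 8(W), 7(W); every one is W ⇒ L
n=16: moves to 9(W), 8(W); every one is W ⇒ L
n=17: moves to 10(W), 9(W); every one is W ⇒ L
n=18: moves to 11(W), 10(W); every one is W ⇒ L
n=19: moves to 12(W), 11(W); every one is W ⇒ L
n=20: moves to 13(W), 12(W); every one is W ⇒ L
n=21: moves to 14(W), 13(W); every one is W ⇒ L
n=22: can move to 15, which is L ⇒ W
n=23: can move to 16, which is L ⇒ W
n=24: can move to 17, which is L ⇒ W
n=25: can move to 18, which is L ⇒ W
n=26: can move to 19, which is L ⇒ W
n=27: can move to 20, which is L ⇒ W
n=28: can move to 21, which is L ⇒ W
n=29: can move to 21, which is L ⇒ W
n=30: moves to 23(W), 22(W); every one is W ⇒ L
n=31: moves to 24(W), 23(W); every one is W ⇒ L
n=32: moves to 25(W), 24(W); every one is W ⇒ L
n=33: moves to 26(W), 25(W); every one is W ⇒ L
n=34: moves to 27(W), 26(W); every one is W ⇒ L
n=35: moves to 28(W), 27(W); every one is W ⇒ L
n=36: moves to 29(W), 28(W); every one is W ⇒ L
n=37: can move to 30, which is L ⇒ W
n=38: can move to 31, which is L ⇒ W
n=39: can move to 32, which is L ⇒ W
n=40: can move to 33, which is L ⇒ W
n=41: can move to 34, which is L ⇒ W
n=42: can move to 35, which is L ⇒ W
n=43: can move to 36, which is L ⇒ W
n=44: can move to 36, which is L ⇒ W
The losing starting values of n are exactly the entries labelled L in this table (21 of them).

0, 1, 2, 3, 4, 5, 6, 15, 16, 17, 18, 19, 20, 21, 30, 31, 32, 33, 34, 35, 36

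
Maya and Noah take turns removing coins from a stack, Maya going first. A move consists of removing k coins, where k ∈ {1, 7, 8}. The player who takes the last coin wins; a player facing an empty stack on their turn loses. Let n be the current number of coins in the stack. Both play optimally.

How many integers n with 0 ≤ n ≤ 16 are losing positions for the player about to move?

Positions with no move are L. A position that does have a move is losing for the player to move precisely when every available move leads to a winning position for the opponent. Fill in the labels:
n=0: no move → L
n=1: →0(L), so W
n=2: →1(W) only, which is W, so L
n=3: →2(L), so W
n=4: →3(W) only, which is W, so L
n=5: →4(L), so W
n=6: →5(W) only, which is W, so L
n=7: →6(L), so W
n=8: →0(L), so W
n=9: →2(L), so W
n=10: →2(L), so W
n=11: →4(L), so W
n=12: →4(L), so W
n=13: →6(L), so W
n=14: →6(L), so W
n=15: →14(W), 8(W), 7(W) — all W, so L
n=16: →15(L), so W
L entries with 0 ≤ n ≤ 16: n = 0, 2, 4, 6, 15; that makes 5.

5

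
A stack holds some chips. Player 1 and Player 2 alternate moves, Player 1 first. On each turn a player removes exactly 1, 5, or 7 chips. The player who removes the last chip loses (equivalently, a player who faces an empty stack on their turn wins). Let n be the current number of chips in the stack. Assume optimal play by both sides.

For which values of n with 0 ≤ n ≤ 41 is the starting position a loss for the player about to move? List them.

1, 3, 5, 7, 9, 11, 13, 15, 17, 19, 21, 23, 25, 27, 29, 31, 33, 35, 37, 39, 41

Use the standard recursion: the mover wins at a terminal position; elsewhere, the mover wins exactly when some move hands the opponent an L position.
n=0: no move; the opponent has just taken the last chip and therefore loses → W
n=1: only reaches 0(W), which is W → L
n=2: reaches L-position 1 → W
n=3: only reaches 2(W), which is W → L
n=4: reaches L-position 3 → W
n=5: only reaches 4(W), 0(W), all W → L
n=6: reaches L-position 5 → W
n=7: only reaches 6(W), 2(W), 0(W), all W → L
n=8: reaches L-position 7 → W
n=9: only reaches 8(W), 4(W), 2(W), all W → L
n=10: reaches L-position 9 → W
n=11: only reaches 10(W), 6(W), 4(W), all W → L
n=12: reaches L-position 11 → W
n=13: only reaches 12(W), 8(W), 6(W), all W → L
n=14: reaches L-position 13 → W
n=15: only reaches 14(W), 10(W), 8(W), all W → L
n=16: reaches L-position 15 → W
n=17: only reaches 16(W), 12(W), 10(W), all W → L
n=18: reaches L-position 17 → W
n=19: only reaches 18(W), 14(W), 12(W), all W → L
n=20: reaches L-position 19 → W
n=21: only reaches 20(W), 16(W), 14(W), all W → L
n=22: reaches L-position 21 → W
n=23: only reaches 22(W), 18(W), 16(W), all W → L
n=24: reaches L-position 23 → W
n=25: only reaches 24(W), 20(W), 18(W), all W → L
n=26: reaches L-position 25 → W
n=27: only reaches 26(W), 22(W), 20(W), all W → L
n=28: reaches L-position 27 → W
n=29: only reaches 28(W), 24(W), 22(W), all W → L
n=30: reaches L-position 29 → W
n=31: only reaches 30(W), 26(W), 24(W), all W → L
n=32: reaches L-position 31 → W
n=33: only reaches 32(W), 28(W), 26(W), all W → L
n=34: reaches L-position 33 → W
n=35: only reaches 34(W), 30(W), 28(W), all W → L
n=36: reaches L-position 35 → W
n=37: only reaches 36(W), 32(W), 30(W), all W → L
n=38: reaches L-position 37 → W
n=39: only reaches 38(W), 34(W), 32(W), all W → L
n=40: reaches L-position 39 → W
n=41: only reaches 40(W), 36(W), 34(W), all W → L
The losing starting values of n are exactly the entries labelled L in this table (21 of them).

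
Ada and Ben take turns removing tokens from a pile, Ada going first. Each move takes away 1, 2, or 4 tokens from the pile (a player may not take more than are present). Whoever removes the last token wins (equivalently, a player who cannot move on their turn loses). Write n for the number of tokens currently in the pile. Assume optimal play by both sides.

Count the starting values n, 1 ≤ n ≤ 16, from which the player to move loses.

Compute win/loss labels from the base case upward. A position with no move is L. Any other position is W if it can reach an L in one move, else L.
n=0: no move → L
n=1: →0(L), so W
n=2: →0(L), so W
n=3: →2(W), 1(W) — all W, so L
n=4: →3(L), so W
n=5: →3(L), so W
n=6: →5(W), 4(W), 2(W) — all W, so L
n=7: →6(L), so W
n=8: →6(L), so W
n=9: →8(W), 7(W), 5(W) — all W, so L
n=10: →9(L), so W
n=11: →9(L), so W
n=12: →11(W), 10(W), 8(W) — all W, so L
n=13: →12(L), so W
n=14: →12(L), so W
n=15: →14(W), 13(W), 11(W) — all W, so L
n=16: →15(L), so W
L entries with 1 ≤ n ≤ 16 (n=0 is outside the asked range and is not counted): n = 3, 6, 9, 12, 15; that makes 5.

5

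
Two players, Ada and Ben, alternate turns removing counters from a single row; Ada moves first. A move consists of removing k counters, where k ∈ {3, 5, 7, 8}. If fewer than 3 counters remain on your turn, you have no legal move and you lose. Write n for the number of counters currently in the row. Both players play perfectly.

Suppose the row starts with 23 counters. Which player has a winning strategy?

Classify positions by backward induction: terminal positions (no move available) are L. From any other position, the mover wins iff some move reaches an L.
n=0: no move → L
n=1: no move → L
n=2: no move → L
n=3: reaches L-position 0 → W
n=4: reaches L-position 1 → W
n=5: reaches L-position 2 → W
n=6: reaches L-position 1 → W
n=7: reaches L-position 2 → W
n=8: reaches L-position 1 → W
n=9: reaches L-position 2 → W
n=10: reaches L-position 2 → W
n=11: only reaches 8(W), 6(W), 4(W), 3(W), all W → L
n=12: only reaches 9(W), 7(W), 5(W), 4(W), all W → L
n=13: only reaches 10(W), 8(W), 6(W), 5(W), all W → L
n=14: reaches L-position 11 → W
n=15: reaches L-position 12 → W
n=16: reaches L-position 13 → W
n=17: reaches L-position 12 → W
n=18: reaches L-position 13 → W
n=19: reaches L-position 12 → W
n=20: reaches L-position 13 → W
n=21: reaches L-position 13 → W
n=22: only reaches 19(W), 17(W), 15(W), 14(W), all W → L
n=23: only reaches 20(W), 18(W), 16(W), 15(W), all W → L
The starting position 23 is L: whatever Ada does, the opponent receives a W position.

Ben wins.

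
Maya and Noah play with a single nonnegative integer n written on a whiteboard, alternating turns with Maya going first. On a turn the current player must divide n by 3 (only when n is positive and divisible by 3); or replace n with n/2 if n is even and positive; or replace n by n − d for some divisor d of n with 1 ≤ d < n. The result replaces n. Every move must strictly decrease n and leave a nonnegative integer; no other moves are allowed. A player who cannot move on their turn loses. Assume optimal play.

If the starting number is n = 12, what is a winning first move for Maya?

Move to 4.

Label each position W (a win for the player to move) or L (a loss). A position with no legal move is L; any other position is W exactly when some move reaches an L, and L when every move reaches a W.
n=0: no move → L
n=1: no move → L
n=2: can move to 1, which is L ⇒ W
n=3: can move to 1, which is L ⇒ W
n=4: moves to 2(W), 3(W); every one is W ⇒ L
n=5: can move to 4, which is L ⇒ W
n=6: can move to 4, which is L ⇒ W
n=7: the only move is to 6(W), a W ⇒ L
n=8: can move to 4, which is L ⇒ W
n=9: moves to 3(W), 6(W), 8(W); every one is W ⇒ L
n=10: can move to 9, which is L ⇒ W
n=11: the only move is to 10(W), a W ⇒ L
n=12: can move to 4, which is L ⇒ W
From 12, the L positions reachable in one move are: 4, 9, 11. Any move reaching one of these is winning.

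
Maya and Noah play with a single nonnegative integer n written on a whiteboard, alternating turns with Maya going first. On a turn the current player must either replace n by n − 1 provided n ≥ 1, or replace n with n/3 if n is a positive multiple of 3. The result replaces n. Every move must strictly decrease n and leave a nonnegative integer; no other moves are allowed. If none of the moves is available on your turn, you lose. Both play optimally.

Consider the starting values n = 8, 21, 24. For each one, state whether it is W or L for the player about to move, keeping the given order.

8: W, 21: W, 24: L

Compute win/loss labels from the base case upward. A position with no move is L. Any other position is W if it can reach an L in one move, else L.
n=0: no move → L
n=1: reaches L-position 0 → W
n=2: only reaches 1(W), which is W → L
n=3: reaches L-position 2 → W
n=4: only reaches 3(W), which is W → L
n=5: reaches L-position 4 → W
n=6: reaches L-position 2 → W
n=7: only reaches 6(W), which is W → L
n=8: reaches L-position 7 → W
n=9: only reaches 3(W), 8(W), all W → L
n=10: reaches L-position 9 → W
n=11: only reaches 10(W), which is W → L
n=12: reaches L-position 4 → W
n=13: only reaches 12(W), which is W → L
n=14: reaches L-position 13 → W
n=15: only reaches 5(W), 14(W), all W → L
n=16: reaches L-position 15 → W
n=17: only reaches 16(W), which is W → L
n=18: reaches L-position 17 → W
n=19: only reaches 18(W), which is W → L
n=20: reaches L-position 19 → W
n=21: reaches L-position 7 → W
n=22: only reaches 21(W), which is W → L
n=23: reaches L-position 22 → W
n=24: only reaches 8(W), 23(W), all W → L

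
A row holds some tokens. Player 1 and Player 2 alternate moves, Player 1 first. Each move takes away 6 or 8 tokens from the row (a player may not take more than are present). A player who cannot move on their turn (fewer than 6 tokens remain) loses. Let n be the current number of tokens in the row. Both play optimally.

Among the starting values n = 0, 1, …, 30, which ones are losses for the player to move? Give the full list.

0, 1, 2, 3, 4, 5, 14, 15, 16, 17, 18, 19, 28, 29, 30

Use the standard recursion: the mover loses at a terminal position; elsewhere, the mover wins exactly when some move hands the opponent an L position.
n=0: no move → L
n=1: no move → L
n=2: no move → L
n=3: no move → L
n=4: no move → L
n=5: no move → L
n=6: reaches L-position 0 → W
n=7: reaches L-position 1 → W
n=8: reaches L-position 2 → W
n=9: reaches L-position 3 → W
n=10: reaches L-position 4 → W
n=11: reaches L-position 5 → W
n=12: reaches L-position 4 → W
n=13: reaches L-position 5 → W
n=14: only reaches 8(W), 6(W), all W → L
n=15: only reaches 9(W), 7(W), all W → L
n=16: only reaches 10(W), 8(W), all W → L
n=17: only reaches 11(W), 9(W), all W → L
n=18: only reaches 12(W), 10(W), all W → L
n=19: only reaches 13(W), 11(W), all W → L
n=20: reaches L-position 14 → W
n=21: reaches L-position 15 → W
n=22: reaches L-position 16 → W
n=23: reaches L-position 17 → W
n=24: reaches L-position 18 → W
n=25: reaches L-position 19 → W
n=26: reaches L-position 18 → W
n=27: reaches L-position 19 → W
n=28: only reaches 22(W), 20(W), all W → L
n=29: only reaches 23(W), 21(W), all W → L
n=30: only reaches 24(W), 22(W), all W → L
Reading off the rows marked L gives the requested list; there are 15 such values of n.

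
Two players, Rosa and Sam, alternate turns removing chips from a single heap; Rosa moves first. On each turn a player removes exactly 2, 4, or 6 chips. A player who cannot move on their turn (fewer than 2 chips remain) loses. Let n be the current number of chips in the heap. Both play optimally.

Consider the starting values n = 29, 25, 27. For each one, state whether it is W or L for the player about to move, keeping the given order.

29: W, 25: L, 27: W

Label each position W (a win for the player to move) or L (a loss). A position with no legal move is L; any other position is W exactly when some move reaches an L, and L when every move reaches a W.
n=0: no move → L
n=1: no move → L
n=2: W (go to 0, an L position)
n=3: W (go to 1, an L position)
n=4: W (go to 0, an L position)
n=5: W (go to 1, an L position)
n=6: W (go to 0, an L position)
n=7: W (go to 1, an L position)
n=8: L (options 6(W), 4(W), 2(W) are all W)
n=9: L (options 7(W), 5(W), 3(W) are all W)
n=10: W (go to 8, an L position)
n=11: W (go to 9, an L position)
n=12: W (go to 8, an L position)
n=13: W (go to 9, an L position)
n=14: W (go to 8, an L position)
n=15: W (go to 9, an L position)
n=16: L (options 14(W), 12(W), 10(W) are all W)
n=17: L (options 15(W), 13(W), 11(W) are all W)
n=18: W (go to 16, an L position)
n=19: W (go to 17, an L position)
n=20: W (go to 16, an L position)
n=21: W (go to 17, an L position)
n=22: W (go to 16, an L position)
n=23: W (go to 17, an L position)
n=24: L (options 22(W), 20(W), 18(W) are all W)
n=25: L (options 23(W), 21(W), 19(W) are all W)
n=26: W (go to 24, an L position)
n=27: W (go to 25, an L position)
n=28: W (go to 24, an L position)
n=29: W (go to 25, an L position)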